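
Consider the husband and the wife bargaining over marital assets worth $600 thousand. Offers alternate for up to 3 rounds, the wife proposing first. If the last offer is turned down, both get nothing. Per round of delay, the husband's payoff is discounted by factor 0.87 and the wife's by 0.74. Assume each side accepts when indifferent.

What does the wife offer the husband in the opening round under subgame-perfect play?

Work backward from the last round.
Round 3 (the wife proposes): rejection yields 0 for the husband; the wife offers 0 and keeps 600.
Round 2 (the husband proposes): the wife can get 600 next round, worth 0.74 × 600 = 444 now; the husband offers that and keeps 156.
Round 1 (the wife proposes): the husband can get 156 next round, worth 0.87 × 156 = 135.72 now, so the wife offers 135.72, keeping 464.28.

135.72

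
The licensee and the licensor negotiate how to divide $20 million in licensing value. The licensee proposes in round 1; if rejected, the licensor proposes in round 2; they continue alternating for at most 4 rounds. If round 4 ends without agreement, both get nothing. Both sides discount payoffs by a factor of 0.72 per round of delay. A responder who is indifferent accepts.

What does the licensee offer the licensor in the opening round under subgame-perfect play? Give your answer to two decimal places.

Round 4 (the licensor proposes): rejection yields 0 for the licensee; the licensor offers 0 and keeps 20.
Round 3 (the licensee proposes): the licensor can get 20 next round, worth 0.72 × 20 = 14.4 now; the licensee offers that and keeps 5.6.
Round 2 (the licensor proposes): the licensee can get 5.6 next round, worth 0.72 × 5.6 = 4.032 now, so the licensor offers 4.032, keeping 15.968.
Round 1 (the licensee proposes): the licensor can get 15.968 next round, worth 0.72 × 15.968 = 11.49696 now, so the licensee offers 11.49696, keeping 8.50304.

11.50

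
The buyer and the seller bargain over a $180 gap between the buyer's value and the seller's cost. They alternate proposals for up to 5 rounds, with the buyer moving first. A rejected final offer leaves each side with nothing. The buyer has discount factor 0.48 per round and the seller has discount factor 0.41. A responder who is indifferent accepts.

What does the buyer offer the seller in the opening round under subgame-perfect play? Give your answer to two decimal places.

Work backward from the last round.
Round 5 (the buyer proposes): the seller will accept anything ≥ 0, so the buyer offers 0 and keeps 180.
Round 4 (the seller proposes): the buyer can get 180 next round, worth 0.48 × 180 = 86.4 now, so the seller offers 86.4, keeping 93.6.
Round 3 (the buyer proposes): the seller can get 93.6 next round, worth 0.41 × 93.6 = 38.376 now; the buyer offers that and keeps 141.624.
Round 2 (the seller proposes): the buyer can get 141.624 next round, worth 0.48 × 141.624 = 67.97952 now. The seller offers 67.97952 and keeps 180 − 67.97952 = 112.02048.
Round 1 (the buyer proposes): the seller can get 112.02048 next round, worth 0.41 × 112.02048 = 45.9283968 now, so the buyer offers 45.9283968, keeping 134.0716032.

45.93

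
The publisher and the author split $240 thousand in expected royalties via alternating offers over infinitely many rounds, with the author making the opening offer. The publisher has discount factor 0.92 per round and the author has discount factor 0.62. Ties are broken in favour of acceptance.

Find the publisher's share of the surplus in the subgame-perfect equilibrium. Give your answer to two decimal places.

Let x be the author's share when the author proposes and y be the publisher's share when the publisher proposes.
The publisher accepts iff offered ≥ 0.92·y, so x = 240 − 0.92y. Symmetrically y = 240 − 0.62x.
Substituting: x = 240 − 0.92(240 − 0.62x), giving x(1 − 0.62·0.92) = 240(1 − 0.92).
So x = 240 × 0.08 / 0.4296 ≈ 44.6927, and the publisher receives 240 − x ≈ 195.3073.

195.31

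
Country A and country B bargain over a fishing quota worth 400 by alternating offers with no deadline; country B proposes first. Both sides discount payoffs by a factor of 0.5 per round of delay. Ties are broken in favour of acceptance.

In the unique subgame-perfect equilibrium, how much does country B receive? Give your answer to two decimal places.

When country B proposes, country A accepts any offer worth at least 0.5 times what country A would get by proposing next round; and vice versa.
This gives x = 400 − 0.5y and y = 400 − 0.5x, where x and y are each side's share when it proposes.
Hence (1 − 0.5·0.5)x = 400(1 − 0.5), i.e. 0.75·x = 200.
x ≈ 266.6667; country A's share is 400 − x ≈ 133.3333.

266.67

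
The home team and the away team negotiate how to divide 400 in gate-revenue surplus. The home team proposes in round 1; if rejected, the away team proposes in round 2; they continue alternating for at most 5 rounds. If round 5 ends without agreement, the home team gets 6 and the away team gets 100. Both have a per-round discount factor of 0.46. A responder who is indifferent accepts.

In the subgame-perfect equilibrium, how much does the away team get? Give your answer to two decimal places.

124.86

Work backward from the last round.
Round 5 (the home team proposes): the away team gets 100 if talks fail, so the home team offers 100 and keeps 300.
Round 4 (the away team proposes): the home team can get 300 next round, worth 0.46 × 300 = 138 now, so the away team offers 138, keeping 262.
Round 3 (the home team proposes): the away team can get 262 next round, worth 0.46 × 262 = 120.52 now; the home team offers that and keeps 279.48.
Round 2 (the away team proposes): the home team can get 279.48 next round, worth 0.46 × 279.48 = 128.5608 now; the away team offers that and keeps 271.4392.
Round 1 (the home team proposes): the away team can get 271.4392 next round, worth 0.46 × 271.4392 = 124.862032 now. The home team offers 124.862032 and keeps 400 − 124.862032 = 275.137968.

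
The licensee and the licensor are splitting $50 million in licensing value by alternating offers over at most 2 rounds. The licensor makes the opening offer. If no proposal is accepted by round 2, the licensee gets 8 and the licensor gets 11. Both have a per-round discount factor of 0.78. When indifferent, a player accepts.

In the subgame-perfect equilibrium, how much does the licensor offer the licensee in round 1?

Round 2 (the licensee proposes): the licensor gets 11 if talks fail, so the licensee offers 11 and keeps 39.
Round 1 (the licensor proposes): the licensee can get 39 next round, worth 0.78 × 39 = 30.42 now, so the licensor offers 30.42, keeping 19.58.

30.42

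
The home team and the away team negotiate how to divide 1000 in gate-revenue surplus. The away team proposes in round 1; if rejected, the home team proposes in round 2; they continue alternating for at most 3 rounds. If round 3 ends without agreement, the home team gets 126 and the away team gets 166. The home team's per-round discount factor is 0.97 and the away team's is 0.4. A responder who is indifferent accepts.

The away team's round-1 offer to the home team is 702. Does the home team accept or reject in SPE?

Round 3 (the away team proposes): the home team gets 126 if talks fail, so the away team offers 126 and keeps 874.
Round 2 (the home team proposes): the away team can get 874 next round, worth 0.4 × 874 = 349.6 now, so the home team offers 349.6, keeping 650.4.
So by rejecting in round 1, the home team gets 650.4 next round, worth 0.97 × 650.4 = 630.888 now.
Offer 702 ≥ 630.888, so the home team accepts.

Accept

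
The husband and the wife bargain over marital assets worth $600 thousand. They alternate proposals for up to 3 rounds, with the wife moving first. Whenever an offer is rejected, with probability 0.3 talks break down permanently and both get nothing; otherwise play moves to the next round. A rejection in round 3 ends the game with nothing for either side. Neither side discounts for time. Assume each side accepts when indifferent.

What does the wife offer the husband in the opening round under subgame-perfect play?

126

Round 3 (the wife proposes): rejection yields 0 for the husband; the wife offers 0 and keeps 600.
Round 2 (the husband proposes): rejecting gives the wife an expected 0.7 × 600 = 420. The husband offers 420 and keeps 600 − 420 = 180.
Round 1 (the wife proposes): rejecting gives the husband an expected 0.7 × 180 = 126, so the wife offers 126, keeping 474.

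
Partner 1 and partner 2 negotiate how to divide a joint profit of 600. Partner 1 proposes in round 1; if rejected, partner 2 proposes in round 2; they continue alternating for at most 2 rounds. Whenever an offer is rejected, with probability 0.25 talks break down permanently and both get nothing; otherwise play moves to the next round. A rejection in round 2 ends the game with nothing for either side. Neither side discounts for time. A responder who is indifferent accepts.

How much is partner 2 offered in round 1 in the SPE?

450

Round 2 (partner 2 proposes): partner 1 will accept anything ≥ 0, so partner 2 offers 0 and keeps 600.
Round 1 (partner 1 proposes): rejecting gives partner 2 an expected 0.75 × 600 = 450; partner 1 offers that and keeps 150.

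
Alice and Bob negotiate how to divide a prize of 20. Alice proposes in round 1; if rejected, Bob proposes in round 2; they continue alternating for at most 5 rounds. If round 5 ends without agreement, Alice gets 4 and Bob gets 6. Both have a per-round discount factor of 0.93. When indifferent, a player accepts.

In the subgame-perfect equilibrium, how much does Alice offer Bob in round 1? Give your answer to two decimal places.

Round 5 (Alice proposes): Bob gets 6 if talks fail, so Alice offers 6 and keeps 14.
Round 4 (Bob proposes): Alice can get 14 next round, worth 0.93 × 14 = 13.02 now; Bob offers that and keeps 6.98.
Round 3 (Alice proposes): Bob can get 6.98 next round, worth 0.93 × 6.98 = 6.4914 now. Alice offers 6.4914 and keeps 20 − 6.4914 = 13.5086.
Round 2 (Bob proposes): Alice can get 13.5086 next round, worth 0.93 × 13.5086 = 12.562998 now; Bob offers that and keeps 7.437002.
Round 1 (Alice proposes): Bob can get 7.437002 next round, worth 0.93 × 7.437002 = 6.91641186 now; Alice offers that and keeps 13.08358814.

6.92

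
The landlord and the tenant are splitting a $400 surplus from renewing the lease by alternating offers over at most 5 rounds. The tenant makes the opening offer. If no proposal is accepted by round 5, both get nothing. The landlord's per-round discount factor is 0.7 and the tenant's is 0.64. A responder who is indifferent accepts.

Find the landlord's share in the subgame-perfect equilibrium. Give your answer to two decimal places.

By backward induction:
Round 5 (the tenant proposes): the landlord will accept anything ≥ 0, so the tenant offers 0 and keeps 400.
Round 4 (the landlord proposes): the tenant can get 400 next round, worth 0.64 × 400 = 256 now; the landlord offers that and keeps 144.
Round 3 (the tenant proposes): the landlord can get 144 next round, worth 0.7 × 144 = 100.8 now. The tenant offers 100.8 and keeps 400 − 100.8 = 299.2.
Round 2 (the landlord proposes): the tenant can get 299.2 next round, worth 0.64 × 299.2 = 191.488 now; the landlord offers that and keeps 208.512.
Round 1 (the tenant proposes): the landlord can get 208.512 next round, worth 0.7 × 208.512 = 145.9584 now; the tenant offers that and keeps 254.0416.

145.96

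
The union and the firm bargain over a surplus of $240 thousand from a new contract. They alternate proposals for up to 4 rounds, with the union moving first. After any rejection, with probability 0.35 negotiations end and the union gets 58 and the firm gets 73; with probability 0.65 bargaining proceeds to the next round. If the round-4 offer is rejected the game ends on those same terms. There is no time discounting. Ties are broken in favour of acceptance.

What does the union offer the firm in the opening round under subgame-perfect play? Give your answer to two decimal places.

By backward induction:
Round 4 (the firm proposes): the union gets 58 if talks fail, so the firm offers 58 and keeps 182.
Round 3 (the union proposes): rejecting gives the firm an expected 0.65 × 182 + 0.35 × 73 = 143.85, so the union offers 143.85, keeping 96.15.
Round 2 (the firm proposes): rejecting gives the union an expected 0.65 × 96.15 + 0.35 × 58 = 82.7975; the firm offers that and keeps 157.2025.
Round 1 (the union proposes): rejecting gives the firm an expected 0.65 × 157.2025 + 0.35 × 73 = 127.731625, so the union offers 127.731625, keeping 112.268375.

127.73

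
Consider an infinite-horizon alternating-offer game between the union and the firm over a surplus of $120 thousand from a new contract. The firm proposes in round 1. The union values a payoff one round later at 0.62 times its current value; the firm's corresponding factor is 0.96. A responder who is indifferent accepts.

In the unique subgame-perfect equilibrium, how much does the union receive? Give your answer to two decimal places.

When the firm proposes, the union accepts any offer worth at least 0.62 times what the union would get by proposing next round; and vice versa.
This gives x = 120 − 0.62y and y = 120 − 0.96x, where x and y are each side's share when it proposes.
Hence (1 − 0.62·0.96)x = 120(1 − 0.62), i.e. 0.4048·x = 45.6.
x ≈ 112.6482; the union's share is 120 − x ≈ 7.3518.

7.35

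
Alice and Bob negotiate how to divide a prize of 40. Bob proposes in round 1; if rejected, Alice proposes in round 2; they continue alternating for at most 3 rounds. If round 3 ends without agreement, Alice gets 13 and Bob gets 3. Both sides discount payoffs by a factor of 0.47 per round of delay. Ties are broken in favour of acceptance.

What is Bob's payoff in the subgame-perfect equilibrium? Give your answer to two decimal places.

Work backward from the last round.
Round 3 (Bob proposes): Alice gets 13 if talks fail, so Bob offers 13 and keeps 27.
Round 2 (Alice proposes): Bob can get 27 next round, worth 0.47 × 27 = 12.69 now, so Alice offers 12.69, keeping 27.31.
Round 1 (Bob proposes): Alice can get 27.31 next round, worth 0.47 × 27.31 = 12.8357 now, so Bob offers 12.8357, keeping 27.1643.

27.16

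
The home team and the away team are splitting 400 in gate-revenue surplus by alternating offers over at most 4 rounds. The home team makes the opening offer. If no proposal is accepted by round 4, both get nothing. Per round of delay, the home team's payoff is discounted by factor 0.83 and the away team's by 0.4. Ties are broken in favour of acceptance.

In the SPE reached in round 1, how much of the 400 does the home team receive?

319.68

Round 4 (the away team proposes): rejection yields 0 for the home team; the away team offers 0 and keeps 400.
Round 3 (the home team proposes): the away team can get 400 next round, worth 0.4 × 400 = 160 now; the home team offers that and keeps 240.
Round 2 (the away team proposes): the home team can get 240 next round, worth 0.83 × 240 = 199.2 now; the away team offers that and keeps 200.8.
Round 1 (the home team proposes): the away team can get 200.8 next round, worth 0.4 × 200.8 = 80.32 now, so the home team offers 80.32, keeping 319.68.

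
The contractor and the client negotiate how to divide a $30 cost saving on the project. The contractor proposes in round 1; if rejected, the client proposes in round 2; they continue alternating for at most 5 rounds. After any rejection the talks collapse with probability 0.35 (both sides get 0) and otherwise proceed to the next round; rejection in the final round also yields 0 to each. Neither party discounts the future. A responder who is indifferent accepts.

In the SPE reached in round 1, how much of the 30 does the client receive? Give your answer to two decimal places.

Round 5 (the contractor proposes): the client will accept anything ≥ 0, so the contractor offers 0 and keeps 30.
Round 4 (the client proposes): rejecting gives the contractor an expected 0.65 × 30 = 19.5, so the client offers 19.5, keeping 10.5.
Round 3 (the contractor proposes): rejecting gives the client an expected 0.65 × 10.5 = 6.825, so the contractor offers 6.825, keeping 23.175.
Round 2 (the client proposes): rejecting gives the contractor an expected 0.65 × 23.175 = 15.06375; the client offers that and keeps 14.93625.
Round 1 (the contractor proposes): rejecting gives the client an expected 0.65 × 14.93625 = 9.7085625; the contractor offers that and keeps 20.2914375.

9.71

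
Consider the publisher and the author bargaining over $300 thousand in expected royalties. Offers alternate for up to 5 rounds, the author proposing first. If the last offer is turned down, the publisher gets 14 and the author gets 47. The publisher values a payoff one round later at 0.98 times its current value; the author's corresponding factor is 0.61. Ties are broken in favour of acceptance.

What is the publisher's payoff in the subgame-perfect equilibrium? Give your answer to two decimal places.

188.21

Round 5 (the author proposes): the publisher gets 14 if talks fail, so the author offers 14 and keeps 286.
Round 4 (the publisher proposes): the author can get 286 next round, worth 0.61 × 286 = 174.46 now, so the publisher offers 174.46, keeping 125.54.
Round 3 (the author proposes): the publisher can get 125.54 next round, worth 0.98 × 125.54 = 123.0292 now. The author offers 123.0292 and keeps 300 − 123.0292 = 176.9708.
Round 2 (the publisher proposes): the author can get 176.9708 next round, worth 0.61 × 176.9708 = 107.952188 now, so the publisher offers 107.952188, keeping 192.047812.
Round 1 (the author proposes): the publisher can get 192.047812 next round, worth 0.98 × 192.047812 = 188.20685576 now. The author offers 188.20685576 and keeps 300 − 188.20685576 = 111.79314424.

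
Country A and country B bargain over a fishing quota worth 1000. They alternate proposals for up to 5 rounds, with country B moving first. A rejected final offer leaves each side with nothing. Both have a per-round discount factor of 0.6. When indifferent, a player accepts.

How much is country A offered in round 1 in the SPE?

By backward induction:
Round 5 (country B proposes): rejection yields 0 for country A; country B offers 0 and keeps 1000.
Round 4 (country A proposes): country B can get 1000 next round, worth 0.6 × 1000 = 600 now, so country A offers 600, keeping 400.
Round 3 (country B proposes): country A can get 400 next round, worth 0.6 × 400 = 240 now, so country B offers 240, keeping 760.
Round 2 (country A proposes): country B can get 760 next round, worth 0.6 × 760 = 456 now; country A offers that and keeps 544.
Round 1 (country B proposes): country A can get 544 next round, worth 0.6 × 544 = 326.4 now, so country B offers 326.4, keeping 673.6.

326.4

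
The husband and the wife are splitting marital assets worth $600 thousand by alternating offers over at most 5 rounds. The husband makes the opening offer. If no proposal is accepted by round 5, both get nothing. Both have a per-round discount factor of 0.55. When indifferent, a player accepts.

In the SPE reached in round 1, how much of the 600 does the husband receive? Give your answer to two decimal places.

406.58

Round 5 (the husband proposes): rejection yields 0 for the wife; the husband offers 0 and keeps 600.
Round 4 (the wife proposes): the husband can get 600 next round, worth 0.55 × 600 = 330 now; the wife offers that and keeps 270.
Round 3 (the husband proposes): the wife can get 270 next round, worth 0.55 × 270 = 148.5 now; the husband offers that and keeps 451.5.
Round 2 (the wife proposes): the husband can get 451.5 next round, worth 0.55 × 451.5 = 248.325 now, so the wife offers 248.325, keeping 351.675.
Round 1 (the husband proposes): the wife can get 351.675 next round, worth 0.55 × 351.675 = 193.42125 now, so the husband offers 193.42125, keeping 406.57875.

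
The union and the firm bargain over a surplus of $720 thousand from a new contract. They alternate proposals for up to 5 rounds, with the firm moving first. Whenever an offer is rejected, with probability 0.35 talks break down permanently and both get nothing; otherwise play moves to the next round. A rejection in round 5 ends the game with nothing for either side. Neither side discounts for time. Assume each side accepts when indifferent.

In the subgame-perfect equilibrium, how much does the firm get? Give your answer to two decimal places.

Round 5 (the firm proposes): rejection yields 0 for the union; the firm offers 0 and keeps 720.
Round 4 (the union proposes): rejecting gives the firm an expected 0.65 × 720 = 468; the union offers that and keeps 252.
Round 3 (the firm proposes): rejecting gives the union an expected 0.65 × 252 = 163.8. The firm offers 163.8 and keeps 720 − 163.8 = 556.2.
Round 2 (the union proposes): rejecting gives the firm an expected 0.65 × 556.2 = 361.53; the union offers that and keeps 358.47.
Round 1 (the firm proposes): rejecting gives the union an expected 0.65 × 358.47 = 233.0055; the firm offers that and keeps 486.9945.

486.99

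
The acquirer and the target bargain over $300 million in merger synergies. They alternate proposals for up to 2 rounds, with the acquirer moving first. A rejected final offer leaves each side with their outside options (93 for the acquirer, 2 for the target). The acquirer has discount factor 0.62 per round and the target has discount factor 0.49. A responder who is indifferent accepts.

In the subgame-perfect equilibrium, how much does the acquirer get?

Round 2 (the target proposes): the acquirer gets 93 if talks fail, so the target offers 93 and keeps 207.
Round 1 (the acquirer proposes): the target can get 207 next round, worth 0.49 × 207 = 101.43 now. The acquirer offers 101.43 and keeps 300 − 101.43 = 198.57.

198.57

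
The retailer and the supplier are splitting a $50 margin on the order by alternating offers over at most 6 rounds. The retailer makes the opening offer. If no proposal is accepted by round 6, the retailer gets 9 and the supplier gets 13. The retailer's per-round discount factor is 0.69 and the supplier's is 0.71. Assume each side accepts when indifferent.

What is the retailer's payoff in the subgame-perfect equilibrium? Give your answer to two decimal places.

26.62

Round 6 (the supplier proposes): the retailer gets 9 if talks fail, so the supplier offers 9 and keeps 41.
Round 5 (the retailer proposes): the supplier can get 41 next round, worth 0.71 × 41 = 29.11 now. The retailer offers 29.11 and keeps 50 − 29.11 = 20.89.
Round 4 (the supplier proposes): the retailer can get 20.89 next round, worth 0.69 × 20.89 = 14.4141 now. The supplier offers 14.4141 and keeps 50 − 14.4141 = 35.5859.
Round 3 (the retailer proposes): the supplier can get 35.5859 next round, worth 0.71 × 35.5859 = 25.265989 now; the retailer offers that and keeps 24.734011.
Round 2 (the supplier proposes): the retailer can get 24.734011 next round, worth 0.69 × 24.734011 = 17.06646759 now; the supplier offers that and keeps 32.93353241.
Round 1 (the retailer proposes): the supplier can get 32.93353241 next round, worth 0.71 × 32.93353241 = 23.3828080111 now. The retailer offers 23.3828080111 and keeps 50 − 23.3828080111 = 26.6171919889.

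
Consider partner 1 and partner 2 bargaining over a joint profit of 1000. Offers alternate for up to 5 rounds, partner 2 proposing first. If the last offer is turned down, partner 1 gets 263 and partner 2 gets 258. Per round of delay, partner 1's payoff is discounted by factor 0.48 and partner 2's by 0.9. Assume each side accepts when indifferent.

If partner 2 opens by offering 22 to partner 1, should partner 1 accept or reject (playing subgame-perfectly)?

Round 5 (partner 2 proposes): partner 1 gets 263 if talks fail, so partner 2 offers 263 and keeps 737.
Round 4 (partner 1 proposes): partner 2 can get 737 next round, worth 0.9 × 737 = 663.3 now, so partner 1 offers 663.3, keeping 336.7.
Round 3 (partner 2 proposes): partner 1 can get 336.7 next round, worth 0.48 × 336.7 = 161.616 now. Partner 2 offers 161.616 and keeps 1000 − 161.616 = 838.384.
Round 2 (partner 1 proposes): partner 2 can get 838.384 next round, worth 0.9 × 838.384 = 754.5456 now. Partner 1 offers 754.5456 and keeps 1000 − 754.5456 = 245.4544.
So by rejecting in round 1, partner 1 gets 245.4544 next round, worth 0.48 × 245.4544 = 117.818112 now.
Offer 22 < 117.818112, so partner 1 rejects.

Reject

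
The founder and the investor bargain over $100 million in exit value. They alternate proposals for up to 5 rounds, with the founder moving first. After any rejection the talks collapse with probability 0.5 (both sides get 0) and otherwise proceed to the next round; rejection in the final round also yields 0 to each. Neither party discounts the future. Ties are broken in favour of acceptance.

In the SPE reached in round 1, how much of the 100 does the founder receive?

By backward induction:
Round 5 (the founder proposes): rejection yields 0 for the investor; the founder offers 0 and keeps 100.
Round 4 (the investor proposes): rejecting gives the founder an expected 0.5 × 100 = 50. The investor offers 50 and keeps 100 − 50 = 50.
Round 3 (the founder proposes): rejecting gives the investor an expected 0.5 × 50 = 25. The founder offers 25 and keeps 100 − 25 = 75.
Round 2 (the investor proposes): rejecting gives the founder an expected 0.5 × 75 = 37.5; the investor offers that and keeps 62.5.
Round 1 (the founder proposes): rejecting gives the investor an expected 0.5 × 62.5 = 31.25. The founder offers 31.25 and keeps 100 − 31.25 = 68.75.

68.75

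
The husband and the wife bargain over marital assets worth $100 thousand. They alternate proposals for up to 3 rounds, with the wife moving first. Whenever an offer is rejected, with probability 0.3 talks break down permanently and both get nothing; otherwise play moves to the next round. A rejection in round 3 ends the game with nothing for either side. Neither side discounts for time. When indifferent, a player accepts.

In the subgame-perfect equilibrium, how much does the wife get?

79

By backward induction:
Round 3 (the wife proposes): rejection yields 0 for the husband; the wife offers 0 and keeps 100.
Round 2 (the husband proposes): rejecting gives the wife an expected 0.7 × 100 = 70; the husband offers that and keeps 30.
Round 1 (the wife proposes): rejecting gives the husband an expected 0.7 × 30 = 21; the wife offers that and keeps 79.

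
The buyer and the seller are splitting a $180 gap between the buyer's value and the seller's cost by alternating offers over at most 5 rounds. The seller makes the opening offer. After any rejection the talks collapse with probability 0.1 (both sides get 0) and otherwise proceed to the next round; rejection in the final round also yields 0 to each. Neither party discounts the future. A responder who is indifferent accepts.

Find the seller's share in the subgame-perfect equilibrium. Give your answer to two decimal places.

Round 5 (the seller proposes): the buyer will accept anything ≥ 0, so the seller offers 0 and keeps 180.
Round 4 (the buyer proposes): rejecting gives the seller an expected 0.9 × 180 = 162. The buyer offers 162 and keeps 180 − 162 = 18.
Round 3 (the seller proposes): rejecting gives the buyer an expected 0.9 × 18 = 16.2, so the seller offers 16.2, keeping 163.8.
Round 2 (the buyer proposes): rejecting gives the seller an expected 0.9 × 163.8 = 147.42; the buyer offers that and keeps 32.58.
Round 1 (the seller proposes): rejecting gives the buyer an expected 0.9 × 32.58 = 29.322, so the seller offers 29.322, keeping 150.678.

150.68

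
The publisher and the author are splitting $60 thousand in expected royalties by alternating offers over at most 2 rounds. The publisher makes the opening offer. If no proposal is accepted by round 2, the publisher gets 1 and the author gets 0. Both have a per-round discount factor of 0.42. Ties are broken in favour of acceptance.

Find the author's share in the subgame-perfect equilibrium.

Round 2 (the author proposes): the publisher gets 1 if talks fail, so the author offers 1 and keeps 59.
Round 1 (the publisher proposes): the author can get 59 next round, worth 0.42 × 59 = 24.78 now. The publisher offers 24.78 and keeps 60 − 24.78 = 35.22.

24.78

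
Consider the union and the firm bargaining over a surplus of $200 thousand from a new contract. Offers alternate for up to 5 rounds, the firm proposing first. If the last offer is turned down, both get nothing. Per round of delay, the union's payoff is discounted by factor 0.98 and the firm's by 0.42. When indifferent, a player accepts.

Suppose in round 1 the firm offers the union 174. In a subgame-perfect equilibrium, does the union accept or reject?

Accept

Round 5 (the firm proposes): the union will accept anything ≥ 0, so the firm offers 0 and keeps 200.
Round 4 (the union proposes): the firm can get 200 next round, worth 0.42 × 200 = 84 now; the union offers that and keeps 116.
Round 3 (the firm proposes): the union can get 116 next round, worth 0.98 × 116 = 113.68 now. The firm offers 113.68 and keeps 200 − 113.68 = 86.32.
Round 2 (the union proposes): the firm can get 86.32 next round, worth 0.42 × 86.32 = 36.2544 now; the union offers that and keeps 163.7456.
So by rejecting in round 1, the union gets 163.7456 next round, worth 0.98 × 163.7456 = 160.470688 now.
Offer 174 ≥ 160.470688, so the union accepts.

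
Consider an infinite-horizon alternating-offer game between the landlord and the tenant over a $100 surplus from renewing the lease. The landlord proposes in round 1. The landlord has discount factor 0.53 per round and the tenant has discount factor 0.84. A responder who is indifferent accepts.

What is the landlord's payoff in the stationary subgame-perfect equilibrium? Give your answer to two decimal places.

When the landlord proposes, the tenant accepts any offer worth at least 0.84 times what the tenant would get by proposing next round; and vice versa.
This gives x = 100 − 0.84y and y = 100 − 0.53x, where x and y are each side's share when it proposes.
Hence (1 − 0.84·0.53)x = 100(1 − 0.84), i.e. 0.5548·x = 16.
x ≈ 28.8392; the tenant's share is 100 − x ≈ 71.1608.

28.84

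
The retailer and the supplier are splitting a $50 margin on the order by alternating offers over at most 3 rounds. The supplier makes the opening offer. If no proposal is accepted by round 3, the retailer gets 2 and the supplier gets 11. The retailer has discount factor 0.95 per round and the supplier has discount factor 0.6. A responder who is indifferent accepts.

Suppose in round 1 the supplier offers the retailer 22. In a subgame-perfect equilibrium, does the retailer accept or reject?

Accept

Round 3 (the supplier proposes): the retailer gets 2 if talks fail, so the supplier offers 2 and keeps 48.
Round 2 (the retailer proposes): the supplier can get 48 next round, worth 0.6 × 48 = 28.8 now; the retailer offers that and keeps 21.2.
So by rejecting in round 1, the retailer gets 21.2 next round, worth 0.95 × 21.2 = 20.14 now.
Offer 22 ≥ 20.14, so the retailer accepts.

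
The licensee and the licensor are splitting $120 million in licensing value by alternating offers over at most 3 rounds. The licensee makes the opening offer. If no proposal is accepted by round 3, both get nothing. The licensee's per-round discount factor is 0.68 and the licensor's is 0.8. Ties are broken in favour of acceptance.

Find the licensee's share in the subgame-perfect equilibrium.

Round 3 (the licensee proposes): the licensor will accept anything ≥ 0, so the licensee offers 0 and keeps 120.
Round 2 (the licensor proposes): the licensee can get 120 next round, worth 0.68 × 120 = 81.6 now; the licensor offers that and keeps 38.4.
Round 1 (the licensee proposes): the licensor can get 38.4 next round, worth 0.8 × 38.4 = 30.72 now; the licensee offers that and keeps 89.28.

89.28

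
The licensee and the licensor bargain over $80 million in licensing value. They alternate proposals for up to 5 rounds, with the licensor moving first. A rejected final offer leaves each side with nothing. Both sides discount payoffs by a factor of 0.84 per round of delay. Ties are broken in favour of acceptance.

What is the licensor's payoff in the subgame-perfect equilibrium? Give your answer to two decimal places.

61.66

By backward induction:
Round 5 (the licensor proposes): the licensee will accept anything ≥ 0, so the licensor offers 0 and keeps 80.
Round 4 (the licensee proposes): the licensor can get 80 next round, worth 0.84 × 80 = 67.2 now; the licensee offers that and keeps 12.8.
Round 3 (the licensor proposes): the licensee can get 12.8 next round, worth 0.84 × 12.8 = 10.752 now. The licensor offers 10.752 and keeps 80 − 10.752 = 69.248.
Round 2 (the licensee proposes): the licensor can get 69.248 next round, worth 0.84 × 69.248 = 58.16832 now, so the licensee offers 58.16832, keeping 21.83168.
Round 1 (the licensor proposes): the licensee can get 21.83168 next round, worth 0.84 × 21.83168 = 18.3386112 now. The licensor offers 18.3386112 and keeps 80 − 18.3386112 = 61.6613888.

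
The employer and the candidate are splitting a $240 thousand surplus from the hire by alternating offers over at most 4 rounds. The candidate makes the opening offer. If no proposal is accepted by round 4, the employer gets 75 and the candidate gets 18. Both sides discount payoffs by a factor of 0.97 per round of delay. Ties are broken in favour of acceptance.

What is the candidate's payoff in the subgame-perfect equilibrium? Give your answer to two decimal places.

30.40

Round 4 (the employer proposes): the candidate gets 18 if talks fail, so the employer offers 18 and keeps 222.
Round 3 (the candidate proposes): the employer can get 222 next round, worth 0.97 × 222 = 215.34 now, so the candidate offers 215.34, keeping 24.66.
Round 2 (the employer proposes): the candidate can get 24.66 next round, worth 0.97 × 24.66 = 23.9202 now, so the employer offers 23.9202, keeping 216.0798.
Round 1 (the candidate proposes): the employer can get 216.0798 next round, worth 0.97 × 216.0798 = 209.597406 now. The candidate offers 209.597406 and keeps 240 − 209.597406 = 30.402594.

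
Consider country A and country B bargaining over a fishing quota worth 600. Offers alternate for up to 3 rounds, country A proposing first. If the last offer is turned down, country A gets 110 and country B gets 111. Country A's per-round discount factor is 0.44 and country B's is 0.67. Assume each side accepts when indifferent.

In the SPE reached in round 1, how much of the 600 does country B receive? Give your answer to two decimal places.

257.84

By backward induction:
Round 3 (country A proposes): country B gets 111 if talks fail, so country A offers 111 and keeps 489.
Round 2 (country B proposes): country A can get 489 next round, worth 0.44 × 489 = 215.16 now. Country B offers 215.16 and keeps 600 − 215.16 = 384.84.
Round 1 (country A proposes): country B can get 384.84 next round, worth 0.67 × 384.84 = 257.8428 now, so country A offers 257.8428, keeping 342.1572.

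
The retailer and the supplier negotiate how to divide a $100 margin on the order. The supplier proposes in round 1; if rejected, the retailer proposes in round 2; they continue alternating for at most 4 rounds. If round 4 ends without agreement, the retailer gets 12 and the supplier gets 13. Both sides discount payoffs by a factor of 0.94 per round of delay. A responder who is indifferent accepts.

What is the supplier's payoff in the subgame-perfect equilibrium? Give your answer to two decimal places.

By backward induction:
Round 4 (the retailer proposes): the supplier gets 13 if talks fail, so the retailer offers 13 and keeps 87.
Round 3 (the supplier proposes): the retailer can get 87 next round, worth 0.94 × 87 = 81.78 now; the supplier offers that and keeps 18.22.
Round 2 (the retailer proposes): the supplier can get 18.22 next round, worth 0.94 × 18.22 = 17.1268 now; the retailer offers that and keeps 82.8732.
Round 1 (the supplier proposes): the retailer can get 82.8732 next round, worth 0.94 × 82.8732 = 77.900808 now. The supplier offers 77.900808 and keeps 100 − 77.900808 = 22.099192.

22.10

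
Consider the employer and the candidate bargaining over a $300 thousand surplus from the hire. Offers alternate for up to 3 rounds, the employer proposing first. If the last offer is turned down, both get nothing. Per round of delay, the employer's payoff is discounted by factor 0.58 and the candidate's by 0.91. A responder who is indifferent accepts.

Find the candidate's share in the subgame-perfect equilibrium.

Round 3 (the employer proposes): the candidate will accept anything ≥ 0, so the employer offers 0 and keeps 300.
Round 2 (the candidate proposes): the employer can get 300 next round, worth 0.58 × 300 = 174 now; the candidate offers that and keeps 126.
Round 1 (the employer proposes): the candidate can get 126 next round, worth 0.91 × 126 = 114.66 now. The employer offers 114.66 and keeps 300 − 114.66 = 185.34.

114.66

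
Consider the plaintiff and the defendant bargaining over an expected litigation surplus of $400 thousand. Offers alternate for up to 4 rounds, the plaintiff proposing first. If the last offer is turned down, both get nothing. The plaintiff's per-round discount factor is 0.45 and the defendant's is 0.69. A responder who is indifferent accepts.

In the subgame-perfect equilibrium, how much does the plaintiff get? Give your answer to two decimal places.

Round 4 (the defendant proposes): the plaintiff will accept anything ≥ 0, so the defendant offers 0 and keeps 400.
Round 3 (the plaintiff proposes): the defendant can get 400 next round, worth 0.69 × 400 = 276 now; the plaintiff offers that and keeps 124.
Round 2 (the defendant proposes): the plaintiff can get 124 next round, worth 0.45 × 124 = 55.8 now. The defendant offers 55.8 and keeps 400 − 55.8 = 344.2.
Round 1 (the plaintiff proposes): the defendant can get 344.2 next round, worth 0.69 × 344.2 = 237.498 now, so the plaintiff offers 237.498, keeping 162.502.

162.50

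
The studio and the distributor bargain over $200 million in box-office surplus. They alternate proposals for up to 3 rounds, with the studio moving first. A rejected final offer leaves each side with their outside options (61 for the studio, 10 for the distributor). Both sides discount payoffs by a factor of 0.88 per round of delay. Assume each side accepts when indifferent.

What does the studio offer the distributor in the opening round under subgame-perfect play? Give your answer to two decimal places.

Work backward from the last round.
Round 3 (the studio proposes): the distributor gets 10 if talks fail, so the studio offers 10 and keeps 190.
Round 2 (the distributor proposes): the studio can get 190 next round, worth 0.88 × 190 = 167.2 now; the distributor offers that and keeps 32.8.
Round 1 (the studio proposes): the distributor can get 32.8 next round, worth 0.88 × 32.8 = 28.864 now; the studio offers that and keeps 171.136.

28.86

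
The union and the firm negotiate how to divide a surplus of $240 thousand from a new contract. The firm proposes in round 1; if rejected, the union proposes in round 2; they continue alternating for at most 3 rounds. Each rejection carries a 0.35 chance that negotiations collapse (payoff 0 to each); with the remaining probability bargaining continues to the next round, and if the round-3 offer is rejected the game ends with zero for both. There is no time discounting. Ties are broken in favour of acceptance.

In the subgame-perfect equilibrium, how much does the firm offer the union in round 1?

54.6

Round 3 (the firm proposes): rejection yields 0 for the union; the firm offers 0 and keeps 240.
Round 2 (the union proposes): rejecting gives the firm an expected 0.65 × 240 = 156; the union offers that and keeps 84.
Round 1 (the firm proposes): rejecting gives the union an expected 0.65 × 84 = 54.6; the firm offers that and keeps 185.4.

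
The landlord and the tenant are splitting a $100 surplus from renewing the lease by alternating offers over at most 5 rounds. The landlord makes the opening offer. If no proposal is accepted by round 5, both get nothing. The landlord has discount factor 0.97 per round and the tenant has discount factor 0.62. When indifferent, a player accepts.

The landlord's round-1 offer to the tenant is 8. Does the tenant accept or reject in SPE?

Accept

Round 5 (the landlord proposes): rejection yields 0 for the tenant; the landlord offers 0 and keeps 100.
Round 4 (the tenant proposes): the landlord can get 100 next round, worth 0.97 × 100 = 97 now; the tenant offers that and keeps 3.
Round 3 (the landlord proposes): the tenant can get 3 next round, worth 0.62 × 3 = 1.86 now. The landlord offers 1.86 and keeps 100 − 1.86 = 98.14.
Round 2 (the tenant proposes): the landlord can get 98.14 next round, worth 0.97 × 98.14 = 95.1958 now; the tenant offers that and keeps 4.8042.
So by rejecting in round 1, the tenant gets 4.8042 next round, worth 0.62 × 4.8042 = 2.978604 now.
Offer 8 ≥ 2.978604, so the tenant accepts.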